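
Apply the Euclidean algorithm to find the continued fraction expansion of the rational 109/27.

Run the Euclidean algorithm on 109 and 27; the successive quotients are the partial quotients a_0, a_1, ... (each step inverts the fractional part left over by the previous one):
  109 = 4*27 + 1, so a_0 = 4.
  27 = 27*1 + 0, so a_1 = 27.
The remainder reaches 0 after 2 divisions, so the expansion has 2 partial quotients, read off in order.

[4; 27]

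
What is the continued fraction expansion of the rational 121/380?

Run the Euclidean algorithm on 121 and 380; the successive quotients are the partial quotients a_0, a_1, ... (each step inverts the fractional part left over by the previous one):
  121 = 0*380 + 121, so a_0 = 0.
  380 = 3*121 + 17, so a_1 = 3.
  121 = 7*17 + 2, so a_2 = 7.
  17 = 8*2 + 1, so a_3 = 8.
  2 = 2*1 + 0, so a_4 = 2.
The remainder reaches 0 after 5 divisions, so the expansion has 5 partial quotients, read off in order.

[0; 3, 7, 8, 2]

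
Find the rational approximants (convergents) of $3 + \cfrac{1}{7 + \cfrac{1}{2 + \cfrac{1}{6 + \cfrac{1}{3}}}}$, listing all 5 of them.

Using the convergent recurrence p_i = a_i*p_{i-1} + p_{i-2}, q_i = a_i*q_{i-1} + q_{i-2} with p_{-2}=0, p_{-1}=1, q_{-2}=1, q_{-1}=0:
  i=0: a_0=3, p_0 = 3*1 + 0 = 3, q_0 = 3*0 + 1 = 1.
  i=1: a_1=7, p_1 = 7*3 + 1 = 22, q_1 = 7*1 + 0 = 7.
  i=2: a_2=2, p_2 = 2*22 + 3 = 47, q_2 = 2*7 + 1 = 15.
  i=3: a_3=6, p_3 = 6*47 + 22 = 304, q_3 = 6*15 + 7 = 97.
  i=4: a_4=3, p_4 = 3*304 + 47 = 959, q_4 = 3*97 + 15 = 306.

3/1, 22/7, 47/15, 304/97, 959/306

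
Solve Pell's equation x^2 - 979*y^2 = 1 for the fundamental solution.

First expand sqrt(979) as a continued fraction. With x_i = (sqrt(979) + m_i)/d_i and (m_0, d_0) = (0, 1): a_0 = floor(sqrt(979)) = 31, since 31^2 = 961 <= 979 < 1024 = 32^2.
Iterate m_{i+1} = d_i*a_i - m_i, d_{i+1} = (979 - m_{i+1}^2)/d_i, a_{i+1} = floor((a_0 + m_{i+1})/d_{i+1}):
  m_1 = 1*31 - 0 = 31, d_1 = (979 - 31^2)/1 = 18/1 = 18, a_1 = floor((31 + 31)/18) = 3.
  m_2 = 18*3 - 31 = 23, d_2 = (979 - 23^2)/18 = 450/18 = 25, a_2 = floor((31 + 23)/25) = 2.
  m_3 = 25*2 - 23 = 27, d_3 = (979 - 27^2)/25 = 250/25 = 10, a_3 = floor((31 + 27)/10) = 5.
  m_4 = 10*5 - 27 = 23, d_4 = (979 - 23^2)/10 = 450/10 = 45, a_4 = floor((31 + 23)/45) = 1.
  m_5 = 45*1 - 23 = 22, d_5 = (979 - 22^2)/45 = 495/45 = 11, a_5 = floor((31 + 22)/11) = 4.
  m_6 = 11*4 - 22 = 22, d_6 = (979 - 22^2)/11 = 495/11 = 45, a_6 = floor((31 + 22)/45) = 1.
  m_7 = 45*1 - 22 = 23, d_7 = (979 - 23^2)/45 = 450/45 = 10, a_7 = floor((31 + 23)/10) = 5.
  m_8 = 10*5 - 23 = 27, d_8 = (979 - 27^2)/10 = 250/10 = 25, a_8 = floor((31 + 27)/25) = 2.
  m_9 = 25*2 - 27 = 23, d_9 = (979 - 23^2)/25 = 450/25 = 18, a_9 = floor((31 + 23)/18) = 3.
  m_10 = 18*3 - 23 = 31, d_10 = (979 - 31^2)/18 = 18/18 = 1, a_10 = floor((31 + 31)/1) = 62.
  m_11 = 1*62 - 31 = 31, d_11 = (979 - 31^2)/1 = 18/1 = 18: (m_11, d_11) = (m_1, d_1) = (31, 18), so from here the quotients repeat a_1, ..., a_10; the period length is 10.
So sqrt(979) = [31; (3, 2, 5, 1, 4, 1, 5, 2, 3, 62)] with period length k = 10.
k is even, so the fundamental solution of x^2 - 979y^2 = 1 is (p_{k-1}, q_{k-1}) = (p_9, q_9); compute convergents through index 9.
Convergents (p_i = a_i*p_{i-1} + p_{i-2}, q_i = a_i*q_{i-1} + q_{i-2} with p_{-2}=0, p_{-1}=1, q_{-2}=1, q_{-1}=0):
  i=0: a_0=31, p_0 = 31*1 + 0 = 31, q_0 = 31*0 + 1 = 1.
  i=1: a_1=3, p_1 = 3*31 + 1 = 94, q_1 = 3*1 + 0 = 3.
  i=2: a_2=2, p_2 = 2*94 + 31 = 219, q_2 = 2*3 + 1 = 7.
  i=3: a_3=5, p_3 = 5*219 + 94 = 1189, q_3 = 5*7 + 3 = 38.
  i=4: a_4=1, p_4 = 1*1189 + 219 = 1408, q_4 = 1*38 + 7 = 45.
  i=5: a_5=4, p_5 = 4*1408 + 1189 = 6821, q_5 = 4*45 + 38 = 218.
  i=6: a_6=1, p_6 = 1*6821 + 1408 = 8229, q_6 = 1*218 + 45 = 263.
  i=7: a_7=5, p_7 = 5*8229 + 6821 = 47966, q_7 = 5*263 + 218 = 1533.
  i=8: a_8=2, p_8 = 2*47966 + 8229 = 104161, q_8 = 2*1533 + 263 = 3329.
  i=9: a_9=3, p_9 = 3*104161 + 47966 = 360449, q_9 = 3*3329 + 1533 = 11520.
Check: 360449^2 - 979*11520^2 = 129923481601 - 129923481600 = 1, so (x, y) = (360449, 11520) solves the equation, and by the theorem it is the least positive solution.

(x, y) = (360449, 11520)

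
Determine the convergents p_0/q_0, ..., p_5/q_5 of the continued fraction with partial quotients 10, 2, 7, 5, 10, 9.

10/1, 21/2, 157/15, 806/77, 8217/785, 74759/7142

Using the convergent recurrence p_i = a_i*p_{i-1} + p_{i-2}, q_i = a_i*q_{i-1} + q_{i-2} with p_{-2}=0, p_{-1}=1, q_{-2}=1, q_{-1}=0:
  i=0: a_0=10, p_0 = 10*1 + 0 = 10, q_0 = 10*0 + 1 = 1.
  i=1: a_1=2, p_1 = 2*10 + 1 = 21, q_1 = 2*1 + 0 = 2.
  i=2: a_2=7, p_2 = 7*21 + 10 = 157, q_2 = 7*2 + 1 = 15.
  i=3: a_3=5, p_3 = 5*157 + 21 = 806, q_3 = 5*15 + 2 = 77.
  i=4: a_4=10, p_4 = 10*806 + 157 = 8217, q_4 = 10*77 + 15 = 785.
  i=5: a_5=9, p_5 = 9*8217 + 806 = 74759, q_5 = 9*785 + 77 = 7142.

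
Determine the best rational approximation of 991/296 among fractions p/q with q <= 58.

Expand x = 991/296 as a continued fraction with the Euclidean algorithm:
  991 = 3*296 + 103, so a_0 = 3.
  296 = 2*103 + 90, so a_1 = 2.
  103 = 1*90 + 13, so a_2 = 1.
  90 = 6*13 + 12, so a_3 = 6.
  13 = 1*12 + 1, so a_4 = 1.
  12 = 12*1 + 0, so a_5 = 12.
so x = [3; 2, 1, 6, 1, 12].
Convergents (p_i = a_i*p_{i-1} + p_{i-2}, q_i = a_i*q_{i-1} + q_{i-2} with p_{-2}=0, p_{-1}=1, q_{-2}=1, q_{-1}=0), until the denominator exceeds 58:
  i=0: a_0=3, p_0 = 3*1 + 0 = 3, q_0 = 3*0 + 1 = 1.
  i=1: a_1=2, p_1 = 2*3 + 1 = 7, q_1 = 2*1 + 0 = 2.
  i=2: a_2=1, p_2 = 1*7 + 3 = 10, q_2 = 1*2 + 1 = 3.
  i=3: a_3=6, p_3 = 6*10 + 7 = 67, q_3 = 6*3 + 2 = 20.
  i=4: a_4=1, p_4 = 1*67 + 10 = 77, q_4 = 1*20 + 3 = 23.
  i=5: a_5=12, p_5 = 12*77 + 67 = 991, q_5 = 12*23 + 20 = 296.
q_5 = 296 > 58, so the last convergent with denominator <= 58 is p_4/q_4 = 77/23.
The closest fraction with denominator <= 58 is either p_4/q_4 or the intermediate fraction (k*p_4 + p_3)/(k*q_4 + q_3) with the largest k >= 1 whose denominator stays <= 58; these approach x as k grows, and every other convergent or intermediate fraction in range is farther away.
Largest k: floor((58 - q_3)/q_4) = floor((58 - 20)/23) = 1.
That gives (1*77 + 67)/(1*23 + 20) = 144/43.
Compare the errors: |x - 77/23| = |991*23 - 77*296|/(296*23) = 1/6808, and |x - 144/43| = |991*43 - 144*296|/(296*43) = 11/12728.
Cross-multiplying, 1*12728 = 12728 < 74888 = 11*6808, so 1/6808 is smaller: the convergent 77/23 is closer to x than 144/43.

77/23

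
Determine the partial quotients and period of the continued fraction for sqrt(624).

Write x_i = (sqrt(624) + m_i)/d_i with (m_0, d_0) = (0, 1). a_0 = floor(sqrt(624)) = 24, since 24^2 = 576 <= 624 < 625 = 25^2.
Iterate m_{i+1} = d_i*a_i - m_i, d_{i+1} = (624 - m_{i+1}^2)/d_i, a_{i+1} = floor((a_0 + m_{i+1})/d_{i+1}):
  m_1 = 1*24 - 0 = 24, d_1 = (624 - 24^2)/1 = 48/1 = 48, a_1 = floor((24 + 24)/48) = 1.
  m_2 = 48*1 - 24 = 24, d_2 = (624 - 24^2)/48 = 48/48 = 1, a_2 = floor((24 + 24)/1) = 48.
  m_3 = 1*48 - 24 = 24, d_3 = (624 - 24^2)/1 = 48/1 = 48: (m_3, d_3) = (m_1, d_1) = (24, 48), so from here the quotients repeat a_1, a_2; the period length is 2.
Hence the expansion of sqrt(624) is a_0 = 24 followed by the repeating block 1, 48 (period 2).

[24; (1, 48)]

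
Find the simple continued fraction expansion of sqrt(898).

Write x_i = (sqrt(898) + m_i)/d_i with (m_0, d_0) = (0, 1). a_0 = floor(sqrt(898)) = 29, since 29^2 = 841 <= 898 < 900 = 30^2.
Iterate m_{i+1} = d_i*a_i - m_i, d_{i+1} = (898 - m_{i+1}^2)/d_i, a_{i+1} = floor((a_0 + m_{i+1})/d_{i+1}):
  m_1 = 1*29 - 0 = 29, d_1 = (898 - 29^2)/1 = 57/1 = 57, a_1 = floor((29 + 29)/57) = 1.
  m_2 = 57*1 - 29 = 28, d_2 = (898 - 28^2)/57 = 114/57 = 2, a_2 = floor((29 + 28)/2) = 28.
  m_3 = 2*28 - 28 = 28, d_3 = (898 - 28^2)/2 = 114/2 = 57, a_3 = floor((29 + 28)/57) = 1.
  m_4 = 57*1 - 28 = 29, d_4 = (898 - 29^2)/57 = 57/57 = 1, a_4 = floor((29 + 29)/1) = 58.
  m_5 = 1*58 - 29 = 29, d_5 = (898 - 29^2)/1 = 57/1 = 57: (m_5, d_5) = (m_1, d_1) = (29, 57), so from here the quotients repeat a_1, ..., a_4; the period length is 4.
Hence the expansion of sqrt(898) is a_0 = 29 followed by the repeating block 1, 28, 1, 58 (period 4).

[29; (1, 28, 1, 58)]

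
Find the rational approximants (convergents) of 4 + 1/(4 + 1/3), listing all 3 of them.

Using the convergent recurrence p_i = a_i*p_{i-1} + p_{i-2}, q_i = a_i*q_{i-1} + q_{i-2} with p_{-2}=0, p_{-1}=1, q_{-2}=1, q_{-1}=0:
  i=0: a_0=4, p_0 = 4*1 + 0 = 4, q_0 = 4*0 + 1 = 1.
  i=1: a_1=4, p_1 = 4*4 + 1 = 17, q_1 = 4*1 + 0 = 4.
  i=2: a_2=3, p_2 = 3*17 + 4 = 55, q_2 = 3*4 + 1 = 13.

4/1, 17/4, 55/13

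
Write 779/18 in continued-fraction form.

[43; 3, 1, 1, 2]

Run the Euclidean algorithm on 779 and 18; the successive quotients are the partial quotients a_0, a_1, ... (each step inverts the fractional part left over by the previous one):
  779 = 43*18 + 5, so a_0 = 43.
  18 = 3*5 + 3, so a_1 = 3.
  5 = 1*3 + 2, so a_2 = 1.
  3 = 1*2 + 1, so a_3 = 1.
  2 = 2*1 + 0, so a_4 = 2.
The remainder reaches 0 after 5 divisions, so the expansion has 5 partial quotients, read off in order.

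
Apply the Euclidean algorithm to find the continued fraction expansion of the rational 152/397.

[0; 2, 1, 1, 1, 1, 2, 1, 3, 2]

Run the Euclidean algorithm on 152 and 397; the successive quotients are the partial quotients a_0, a_1, ... (each step inverts the fractional part left over by the previous one):
  152 = 0*397 + 152, so a_0 = 0.
  397 = 2*152 + 93, so a_1 = 2.
  152 = 1*93 + 59, so a_2 = 1.
  93 = 1*59 + 34, so a_3 = 1.
  59 = 1*34 + 25, so a_4 = 1.
  34 = 1*25 + 9, so a_5 = 1.
  25 = 2*9 + 7, so a_6 = 2.
  9 = 1*7 + 2, so a_7 = 1.
  7 = 3*2 + 1, so a_8 = 3.
  2 = 2*1 + 0, so a_9 = 2.
The remainder reaches 0 after 10 divisions, so the expansion has 10 partial quotients, read off in order.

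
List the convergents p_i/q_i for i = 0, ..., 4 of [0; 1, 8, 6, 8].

0/1, 1/1, 8/9, 49/55, 400/449

Using the convergent recurrence p_i = a_i*p_{i-1} + p_{i-2}, q_i = a_i*q_{i-1} + q_{i-2} with p_{-2}=0, p_{-1}=1, q_{-2}=1, q_{-1}=0:
  i=0: a_0=0, p_0 = 0*1 + 0 = 0, q_0 = 0*0 + 1 = 1.
  i=1: a_1=1, p_1 = 1*0 + 1 = 1, q_1 = 1*1 + 0 = 1.
  i=2: a_2=8, p_2 = 8*1 + 0 = 8, q_2 = 8*1 + 1 = 9.
  i=3: a_3=6, p_3 = 6*8 + 1 = 49, q_3 = 6*9 + 1 = 55.
  i=4: a_4=8, p_4 = 8*49 + 8 = 400, q_4 = 8*55 + 9 = 449.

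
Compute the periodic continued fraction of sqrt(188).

[13; (1, 2, 2, 6, 2, 2, 1, 26)]

Write x_i = (sqrt(188) + m_i)/d_i with (m_0, d_0) = (0, 1). a_0 = floor(sqrt(188)) = 13, since 13^2 = 169 <= 188 < 196 = 14^2.
Iterate m_{i+1} = d_i*a_i - m_i, d_{i+1} = (188 - m_{i+1}^2)/d_i, a_{i+1} = floor((a_0 + m_{i+1})/d_{i+1}):
  m_1 = 1*13 - 0 = 13, d_1 = (188 - 13^2)/1 = 19/1 = 19, a_1 = floor((13 + 13)/19) = 1.
  m_2 = 19*1 - 13 = 6, d_2 = (188 - 6^2)/19 = 152/19 = 8, a_2 = floor((13 + 6)/8) = 2.
  m_3 = 8*2 - 6 = 10, d_3 = (188 - 10^2)/8 = 88/8 = 11, a_3 = floor((13 + 10)/11) = 2.
  m_4 = 11*2 - 10 = 12, d_4 = (188 - 12^2)/11 = 44/11 = 4, a_4 = floor((13 + 12)/4) = 6.
  m_5 = 4*6 - 12 = 12, d_5 = (188 - 12^2)/4 = 44/4 = 11, a_5 = floor((13 + 12)/11) = 2.
  m_6 = 11*2 - 12 = 10, d_6 = (188 - 10^2)/11 = 88/11 = 8, a_6 = floor((13 + 10)/8) = 2.
  m_7 = 8*2 - 10 = 6, d_7 = (188 - 6^2)/8 = 152/8 = 19, a_7 = floor((13 + 6)/19) = 1.
  m_8 = 19*1 - 6 = 13, d_8 = (188 - 13^2)/19 = 19/19 = 1, a_8 = floor((13 + 13)/1) = 26.
  m_9 = 1*26 - 13 = 13, d_9 = (188 - 13^2)/1 = 19/1 = 19: (m_9, d_9) = (m_1, d_1) = (13, 19), so from here the quotients repeat a_1, ..., a_8; the period length is 8.
Hence the expansion of sqrt(188) is a_0 = 13 followed by the repeating block 1, 2, 2, 6, 2, 2, 1, 26 (period 8).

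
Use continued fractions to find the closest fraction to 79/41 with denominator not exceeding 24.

Expand x = 79/41 as a continued fraction with the Euclidean algorithm:
  79 = 1*41 + 38, so a_0 = 1.
  41 = 1*38 + 3, so a_1 = 1.
  38 = 12*3 + 2, so a_2 = 12.
  3 = 1*2 + 1, so a_3 = 1.
  2 = 2*1 + 0, so a_4 = 2.
so x = [1; 1, 12, 1, 2].
Convergents (p_i = a_i*p_{i-1} + p_{i-2}, q_i = a_i*q_{i-1} + q_{i-2} with p_{-2}=0, p_{-1}=1, q_{-2}=1, q_{-1}=0), until the denominator exceeds 24:
  i=0: a_0=1, p_0 = 1*1 + 0 = 1, q_0 = 1*0 + 1 = 1.
  i=1: a_1=1, p_1 = 1*1 + 1 = 2, q_1 = 1*1 + 0 = 1.
  i=2: a_2=12, p_2 = 12*2 + 1 = 25, q_2 = 12*1 + 1 = 13.
  i=3: a_3=1, p_3 = 1*25 + 2 = 27, q_3 = 1*13 + 1 = 14.
  i=4: a_4=2, p_4 = 2*27 + 25 = 79, q_4 = 2*14 + 13 = 41.
q_4 = 41 > 24, so the last convergent with denominator <= 24 is p_3/q_3 = 27/14.
The closest fraction with denominator <= 24 is either p_3/q_3 or the intermediate fraction (k*p_3 + p_2)/(k*q_3 + q_2) with the largest k >= 1 whose denominator stays <= 24; these approach x as k grows, and every other convergent or intermediate fraction in range is farther away.
Largest k: floor((24 - q_2)/q_3) = floor((24 - 13)/14) = 0.
Since k = 0, no intermediate fraction beyond p_3/q_3 has denominator <= 24, so the convergent 27/14 is the closest (its error is |79*14 - 27*41|/(41*14) = 1/574).

27/14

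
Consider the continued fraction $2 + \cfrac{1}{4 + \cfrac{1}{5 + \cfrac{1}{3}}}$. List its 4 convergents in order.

Using the convergent recurrence p_i = a_i*p_{i-1} + p_{i-2}, q_i = a_i*q_{i-1} + q_{i-2} with p_{-2}=0, p_{-1}=1, q_{-2}=1, q_{-1}=0:
  i=0: a_0=2, p_0 = 2*1 + 0 = 2, q_0 = 2*0 + 1 = 1.
  i=1: a_1=4, p_1 = 4*2 + 1 = 9, q_1 = 4*1 + 0 = 4.
  i=2: a_2=5, p_2 = 5*9 + 2 = 47, q_2 = 5*4 + 1 = 21.
  i=3: a_3=3, p_3 = 3*47 + 9 = 150, q_3 = 3*21 + 4 = 67.

2/1, 9/4, 47/21, 150/67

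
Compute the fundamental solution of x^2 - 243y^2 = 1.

(x, y) = (70226, 4505)

First expand sqrt(243) as a continued fraction. With x_i = (sqrt(243) + m_i)/d_i and (m_0, d_0) = (0, 1): a_0 = floor(sqrt(243)) = 15, since 15^2 = 225 <= 243 < 256 = 16^2.
Iterate m_{i+1} = d_i*a_i - m_i, d_{i+1} = (243 - m_{i+1}^2)/d_i, a_{i+1} = floor((a_0 + m_{i+1})/d_{i+1}):
  m_1 = 1*15 - 0 = 15, d_1 = (243 - 15^2)/1 = 18/1 = 18, a_1 = floor((15 + 15)/18) = 1.
  m_2 = 18*1 - 15 = 3, d_2 = (243 - 3^2)/18 = 234/18 = 13, a_2 = floor((15 + 3)/13) = 1.
  m_3 = 13*1 - 3 = 10, d_3 = (243 - 10^2)/13 = 143/13 = 11, a_3 = floor((15 + 10)/11) = 2.
  m_4 = 11*2 - 10 = 12, d_4 = (243 - 12^2)/11 = 99/11 = 9, a_4 = floor((15 + 12)/9) = 3.
  m_5 = 9*3 - 12 = 15, d_5 = (243 - 15^2)/9 = 18/9 = 2, a_5 = floor((15 + 15)/2) = 15.
  m_6 = 2*15 - 15 = 15, d_6 = (243 - 15^2)/2 = 18/2 = 9, a_6 = floor((15 + 15)/9) = 3.
  m_7 = 9*3 - 15 = 12, d_7 = (243 - 12^2)/9 = 99/9 = 11, a_7 = floor((15 + 12)/11) = 2.
  m_8 = 11*2 - 12 = 10, d_8 = (243 - 10^2)/11 = 143/11 = 13, a_8 = floor((15 + 10)/13) = 1.
  m_9 = 13*1 - 10 = 3, d_9 = (243 - 3^2)/13 = 234/13 = 18, a_9 = floor((15 + 3)/18) = 1.
  m_10 = 18*1 - 3 = 15, d_10 = (243 - 15^2)/18 = 18/18 = 1, a_10 = floor((15 + 15)/1) = 30.
  m_11 = 1*30 - 15 = 15, d_11 = (243 - 15^2)/1 = 18/1 = 18: (m_11, d_11) = (m_1, d_1) = (15, 18), so from here the quotients repeat a_1, ..., a_10; the period length is 10.
So sqrt(243) = [15; (1, 1, 2, 3, 15, 3, 2, 1, 1, 30)] with period length k = 10.
k is even, so the fundamental solution of x^2 - 243y^2 = 1 is (p_{k-1}, q_{k-1}) = (p_9, q_9); compute convergents through index 9.
Convergents (p_i = a_i*p_{i-1} + p_{i-2}, q_i = a_i*q_{i-1} + q_{i-2} with p_{-2}=0, p_{-1}=1, q_{-2}=1, q_{-1}=0):
  i=0: a_0=15, p_0 = 15*1 + 0 = 15, q_0 = 15*0 + 1 = 1.
  i=1: a_1=1, p_1 = 1*15 + 1 = 16, q_1 = 1*1 + 0 = 1.
  i=2: a_2=1, p_2 = 1*16 + 15 = 31, q_2 = 1*1 + 1 = 2.
  i=3: a_3=2, p_3 = 2*31 + 16 = 78, q_3 = 2*2 + 1 = 5.
  i=4: a_4=3, p_4 = 3*78 + 31 = 265, q_4 = 3*5 + 2 = 17.
  i=5: a_5=15, p_5 = 15*265 + 78 = 4053, q_5 = 15*17 + 5 = 260.
  i=6: a_6=3, p_6 = 3*4053 + 265 = 12424, q_6 = 3*260 + 17 = 797.
  i=7: a_7=2, p_7 = 2*12424 + 4053 = 28901, q_7 = 2*797 + 260 = 1854.
  i=8: a_8=1, p_8 = 1*28901 + 12424 = 41325, q_8 = 1*1854 + 797 = 2651.
  i=9: a_9=1, p_9 = 1*41325 + 28901 = 70226, q_9 = 1*2651 + 1854 = 4505.
Check: 70226^2 - 243*4505^2 = 4931691076 - 4931691075 = 1, so (x, y) = (70226, 4505) solves the equation, and by the theorem it is the least positive solution.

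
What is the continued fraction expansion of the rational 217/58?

Run the Euclidean algorithm on 217 and 58; the successive quotients are the partial quotients a_0, a_1, ... (each step inverts the fractional part left over by the previous one):
  217 = 3*58 + 43, so a_0 = 3.
  58 = 1*43 + 15, so a_1 = 1.
  43 = 2*15 + 13, so a_2 = 2.
  15 = 1*13 + 2, so a_3 = 1.
  13 = 6*2 + 1, so a_4 = 6.
  2 = 2*1 + 0, so a_5 = 2.
The remainder reaches 0 after 6 divisions, so the expansion has 6 partial quotients, read off in order.

[3; 1, 2, 1, 6, 2]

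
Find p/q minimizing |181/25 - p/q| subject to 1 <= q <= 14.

Expand x = 181/25 as a continued fraction with the Euclidean algorithm:
  181 = 7*25 + 6, so a_0 = 7.
  25 = 4*6 + 1, so a_1 = 4.
  6 = 6*1 + 0, so a_2 = 6.
so x = [7; 4, 6].
Convergents (p_i = a_i*p_{i-1} + p_{i-2}, q_i = a_i*q_{i-1} + q_{i-2} with p_{-2}=0, p_{-1}=1, q_{-2}=1, q_{-1}=0), until the denominator exceeds 14:
  i=0: a_0=7, p_0 = 7*1 + 0 = 7, q_0 = 7*0 + 1 = 1.
  i=1: a_1=4, p_1 = 4*7 + 1 = 29, q_1 = 4*1 + 0 = 4.
  i=2: a_2=6, p_2 = 6*29 + 7 = 181, q_2 = 6*4 + 1 = 25.
q_2 = 25 > 14, so the last convergent with denominator <= 14 is p_1/q_1 = 29/4.
The closest fraction with denominator <= 14 is either p_1/q_1 or the intermediate fraction (k*p_1 + p_0)/(k*q_1 + q_0) with the largest k >= 1 whose denominator stays <= 14; these approach x as k grows, and every other convergent or intermediate fraction in range is farther away.
Largest k: floor((14 - q_0)/q_1) = floor((14 - 1)/4) = 3.
That gives (3*29 + 7)/(3*4 + 1) = 94/13.
Compare the errors: |x - 29/4| = |181*4 - 29*25|/(25*4) = 1/100, and |x - 94/13| = |181*13 - 94*25|/(25*13) = 3/325.
Cross-multiplying, 3*100 = 300 < 325 = 1*325, so 3/325 is smaller: the intermediate fraction 94/13 is closer to x than 29/4.

94/13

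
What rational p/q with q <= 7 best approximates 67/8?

Expand x = 67/8 as a continued fraction with the Euclidean algorithm:
  67 = 8*8 + 3, so a_0 = 8.
  8 = 2*3 + 2, so a_1 = 2.
  3 = 1*2 + 1, so a_2 = 1.
  2 = 2*1 + 0, so a_3 = 2.
so x = [8; 2, 1, 2].
Convergents (p_i = a_i*p_{i-1} + p_{i-2}, q_i = a_i*q_{i-1} + q_{i-2} with p_{-2}=0, p_{-1}=1, q_{-2}=1, q_{-1}=0), until the denominator exceeds 7:
  i=0: a_0=8, p_0 = 8*1 + 0 = 8, q_0 = 8*0 + 1 = 1.
  i=1: a_1=2, p_1 = 2*8 + 1 = 17, q_1 = 2*1 + 0 = 2.
  i=2: a_2=1, p_2 = 1*17 + 8 = 25, q_2 = 1*2 + 1 = 3.
  i=3: a_3=2, p_3 = 2*25 + 17 = 67, q_3 = 2*3 + 2 = 8.
q_3 = 8 > 7, so the last convergent with denominator <= 7 is p_2/q_2 = 25/3.
The closest fraction with denominator <= 7 is either p_2/q_2 or the intermediate fraction (k*p_2 + p_1)/(k*q_2 + q_1) with the largest k >= 1 whose denominator stays <= 7; these approach x as k grows, and every other convergent or intermediate fraction in range is farther away.
Largest k: floor((7 - q_1)/q_2) = floor((7 - 2)/3) = 1.
That gives (1*25 + 17)/(1*3 + 2) = 42/5.
Compare the errors: |x - 25/3| = |67*3 - 25*8|/(8*3) = 1/24, and |x - 42/5| = |67*5 - 42*8|/(8*5) = 1/40.
Cross-multiplying, 1*24 = 24 < 40 = 1*40, so 1/40 is smaller: the intermediate fraction 42/5 is closer to x than 25/3.

42/5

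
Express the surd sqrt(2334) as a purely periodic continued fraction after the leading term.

[48; (3, 4, 1, 3, 19, 16, 19, 3, 1, 4, 3, 96)]

Write x_i = (sqrt(2334) + m_i)/d_i with (m_0, d_0) = (0, 1). a_0 = floor(sqrt(2334)) = 48, since 48^2 = 2304 <= 2334 < 2401 = 49^2.
Iterate m_{i+1} = d_i*a_i - m_i, d_{i+1} = (2334 - m_{i+1}^2)/d_i, a_{i+1} = floor((a_0 + m_{i+1})/d_{i+1}):
  m_1 = 1*48 - 0 = 48, d_1 = (2334 - 48^2)/1 = 30/1 = 30, a_1 = floor((48 + 48)/30) = 3.
  m_2 = 30*3 - 48 = 42, d_2 = (2334 - 42^2)/30 = 570/30 = 19, a_2 = floor((48 + 42)/19) = 4.
  m_3 = 19*4 - 42 = 34, d_3 = (2334 - 34^2)/19 = 1178/19 = 62, a_3 = floor((48 + 34)/62) = 1.
  m_4 = 62*1 - 34 = 28, d_4 = (2334 - 28^2)/62 = 1550/62 = 25, a_4 = floor((48 + 28)/25) = 3.
  m_5 = 25*3 - 28 = 47, d_5 = (2334 - 47^2)/25 = 125/25 = 5, a_5 = floor((48 + 47)/5) = 19.
  m_6 = 5*19 - 47 = 48, d_6 = (2334 - 48^2)/5 = 30/5 = 6, a_6 = floor((48 + 48)/6) = 16.
  m_7 = 6*16 - 48 = 48, d_7 = (2334 - 48^2)/6 = 30/6 = 5, a_7 = floor((48 + 48)/5) = 19.
  m_8 = 5*19 - 48 = 47, d_8 = (2334 - 47^2)/5 = 125/5 = 25, a_8 = floor((48 + 47)/25) = 3.
  m_9 = 25*3 - 47 = 28, d_9 = (2334 - 28^2)/25 = 1550/25 = 62, a_9 = floor((48 + 28)/62) = 1.
  m_10 = 62*1 - 28 = 34, d_10 = (2334 - 34^2)/62 = 1178/62 = 19, a_10 = floor((48 + 34)/19) = 4.
  m_11 = 19*4 - 34 = 42, d_11 = (2334 - 42^2)/19 = 570/19 = 30, a_11 = floor((48 + 42)/30) = 3.
  m_12 = 30*3 - 42 = 48, d_12 = (2334 - 48^2)/30 = 30/30 = 1, a_12 = floor((48 + 48)/1) = 96.
  m_13 = 1*96 - 48 = 48, d_13 = (2334 - 48^2)/1 = 30/1 = 30: (m_13, d_13) = (m_1, d_1) = (48, 30), so from here the quotients repeat a_1, ..., a_12; the period length is 12.
Hence the expansion of sqrt(2334) is a_0 = 48 followed by the repeating block 3, 4, 1, 3, 19, 16, 19, 3, 1, 4, 3, 96 (period 12).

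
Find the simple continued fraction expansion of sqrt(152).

[12; (3, 24)]

Write x_i = (sqrt(152) + m_i)/d_i with (m_0, d_0) = (0, 1). a_0 = floor(sqrt(152)) = 12, since 12^2 = 144 <= 152 < 169 = 13^2.
Iterate m_{i+1} = d_i*a_i - m_i, d_{i+1} = (152 - m_{i+1}^2)/d_i, a_{i+1} = floor((a_0 + m_{i+1})/d_{i+1}):
  m_1 = 1*12 - 0 = 12, d_1 = (152 - 12^2)/1 = 8/1 = 8, a_1 = floor((12 + 12)/8) = 3.
  m_2 = 8*3 - 12 = 12, d_2 = (152 - 12^2)/8 = 8/8 = 1, a_2 = floor((12 + 12)/1) = 24.
  m_3 = 1*24 - 12 = 12, d_3 = (152 - 12^2)/1 = 8/1 = 8: (m_3, d_3) = (m_1, d_1) = (12, 8), so from here the quotients repeat a_1, a_2; the period length is 2.
Hence the expansion of sqrt(152) is a_0 = 12 followed by the repeating block 3, 24 (period 2).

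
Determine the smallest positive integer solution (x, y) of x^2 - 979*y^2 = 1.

First expand sqrt(979) as a continued fraction. With x_i = (sqrt(979) + m_i)/d_i and (m_0, d_0) = (0, 1): a_0 = floor(sqrt(979)) = 31, since 31^2 = 961 <= 979 < 1024 = 32^2.
Iterate m_{i+1} = d_i*a_i - m_i, d_{i+1} = (979 - m_{i+1}^2)/d_i, a_{i+1} = floor((a_0 + m_{i+1})/d_{i+1}):
  m_1 = 1*31 - 0 = 31, d_1 = (979 - 31^2)/1 = 18/1 = 18, a_1 = floor((31 + 31)/18) = 3.
  m_2 = 18*3 - 31 = 23, d_2 = (979 - 23^2)/18 = 450/18 = 25, a_2 = floor((31 + 23)/25) = 2.
  m_3 = 25*2 - 23 = 27, d_3 = (979 - 27^2)/25 = 250/25 = 10, a_3 = floor((31 + 27)/10) = 5.
  m_4 = 10*5 - 27 = 23, d_4 = (979 - 23^2)/10 = 450/10 = 45, a_4 = floor((31 + 23)/45) = 1.
  m_5 = 45*1 - 23 = 22, d_5 = (979 - 22^2)/45 = 495/45 = 11, a_5 = floor((31 + 22)/11) = 4.
  m_6 = 11*4 - 22 = 22, d_6 = (979 - 22^2)/11 = 495/11 = 45, a_6 = floor((31 + 22)/45) = 1.
  m_7 = 45*1 - 22 = 23, d_7 = (979 - 23^2)/45 = 450/45 = 10, a_7 = floor((31 + 23)/10) = 5.
  m_8 = 10*5 - 23 = 27, d_8 = (979 - 27^2)/10 = 250/10 = 25, a_8 = floor((31 + 27)/25) = 2.
  m_9 = 25*2 - 27 = 23, d_9 = (979 - 23^2)/25 = 450/25 = 18, a_9 = floor((31 + 23)/18) = 3.
  m_10 = 18*3 - 23 = 31, d_10 = (979 - 31^2)/18 = 18/18 = 1, a_10 = floor((31 + 31)/1) = 62.
  m_11 = 1*62 - 31 = 31, d_11 = (979 - 31^2)/1 = 18/1 = 18: (m_11, d_11) = (m_1, d_1) = (31, 18), so from here the quotients repeat a_1, ..., a_10; the period length is 10.
So sqrt(979) = [31; (3, 2, 5, 1, 4, 1, 5, 2, 3, 62)] with period length k = 10.
k is even, so the fundamental solution of x^2 - 979y^2 = 1 is (p_{k-1}, q_{k-1}) = (p_9, q_9); compute convergents through index 9.
Convergents (p_i = a_i*p_{i-1} + p_{i-2}, q_i = a_i*q_{i-1} + q_{i-2} with p_{-2}=0, p_{-1}=1, q_{-2}=1, q_{-1}=0):
  i=0: a_0=31, p_0 = 31*1 + 0 = 31, q_0 = 31*0 + 1 = 1.
  i=1: a_1=3, p_1 = 3*31 + 1 = 94, q_1 = 3*1 + 0 = 3.
  i=2: a_2=2, p_2 = 2*94 + 31 = 219, q_2 = 2*3 + 1 = 7.
  i=3: a_3=5, p_3 = 5*219 + 94 = 1189, q_3 = 5*7 + 3 = 38.
  i=4: a_4=1, p_4 = 1*1189 + 219 = 1408, q_4 = 1*38 + 7 = 45.
  i=5: a_5=4, p_5 = 4*1408 + 1189 = 6821, q_5 = 4*45 + 38 = 218.
  i=6: a_6=1, p_6 = 1*6821 + 1408 = 8229, q_6 = 1*218 + 45 = 263.
  i=7: a_7=5, p_7 = 5*8229 + 6821 = 47966, q_7 = 5*263 + 218 = 1533.
  i=8: a_8=2, p_8 = 2*47966 + 8229 = 104161, q_8 = 2*1533 + 263 = 3329.
  i=9: a_9=3, p_9 = 3*104161 + 47966 = 360449, q_9 = 3*3329 + 1533 = 11520.
Check: 360449^2 - 979*11520^2 = 129923481601 - 129923481600 = 1, so (x, y) = (360449, 11520) solves the equation, and by the theorem it is the least positive solution.

(x, y) = (360449, 11520)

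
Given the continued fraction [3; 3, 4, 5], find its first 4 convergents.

Using the convergent recurrence p_i = a_i*p_{i-1} + p_{i-2}, q_i = a_i*q_{i-1} + q_{i-2} with p_{-2}=0, p_{-1}=1, q_{-2}=1, q_{-1}=0:
  i=0: a_0=3, p_0 = 3*1 + 0 = 3, q_0 = 3*0 + 1 = 1.
  i=1: a_1=3, p_1 = 3*3 + 1 = 10, q_1 = 3*1 + 0 = 3.
  i=2: a_2=4, p_2 = 4*10 + 3 = 43, q_2 = 4*3 + 1 = 13.
  i=3: a_3=5, p_3 = 5*43 + 10 = 225, q_3 = 5*13 + 3 = 68.

3/1, 10/3, 43/13, 225/68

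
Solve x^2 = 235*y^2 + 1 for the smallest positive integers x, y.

First expand sqrt(235) as a continued fraction. With x_i = (sqrt(235) + m_i)/d_i and (m_0, d_0) = (0, 1): a_0 = floor(sqrt(235)) = 15, since 15^2 = 225 <= 235 < 256 = 16^2.
Iterate m_{i+1} = d_i*a_i - m_i, d_{i+1} = (235 - m_{i+1}^2)/d_i, a_{i+1} = floor((a_0 + m_{i+1})/d_{i+1}):
  m_1 = 1*15 - 0 = 15, d_1 = (235 - 15^2)/1 = 10/1 = 10, a_1 = floor((15 + 15)/10) = 3.
  m_2 = 10*3 - 15 = 15, d_2 = (235 - 15^2)/10 = 10/10 = 1, a_2 = floor((15 + 15)/1) = 30.
  m_3 = 1*30 - 15 = 15, d_3 = (235 - 15^2)/1 = 10/1 = 10: (m_3, d_3) = (m_1, d_1) = (15, 10), so from here the quotients repeat a_1, a_2; the period length is 2.
So sqrt(235) = [15; (3, 30)] with period length k = 2.
k is even, so the fundamental solution of x^2 - 235y^2 = 1 is (p_{k-1}, q_{k-1}) = (p_1, q_1); compute convergents through index 1.
Convergents (p_i = a_i*p_{i-1} + p_{i-2}, q_i = a_i*q_{i-1} + q_{i-2} with p_{-2}=0, p_{-1}=1, q_{-2}=1, q_{-1}=0):
  i=0: a_0=15, p_0 = 15*1 + 0 = 15, q_0 = 15*0 + 1 = 1.
  i=1: a_1=3, p_1 = 3*15 + 1 = 46, q_1 = 3*1 + 0 = 3.
Check: 46^2 - 235*3^2 = 2116 - 2115 = 1, so (x, y) = (46, 3) solves the equation, and by the theorem it is the least positive solution.

(x, y) = (46, 3)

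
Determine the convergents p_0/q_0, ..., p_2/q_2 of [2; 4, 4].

Using the convergent recurrence p_i = a_i*p_{i-1} + p_{i-2}, q_i = a_i*q_{i-1} + q_{i-2} with p_{-2}=0, p_{-1}=1, q_{-2}=1, q_{-1}=0:
  i=0: a_0=2, p_0 = 2*1 + 0 = 2, q_0 = 2*0 + 1 = 1.
  i=1: a_1=4, p_1 = 4*2 + 1 = 9, q_1 = 4*1 + 0 = 4.
  i=2: a_2=4, p_2 = 4*9 + 2 = 38, q_2 = 4*4 + 1 = 17.

2/1, 9/4, 38/17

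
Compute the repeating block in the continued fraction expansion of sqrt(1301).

[36; (14, 2, 2, 2, 2, 14, 72)]

Write x_i = (sqrt(1301) + m_i)/d_i with (m_0, d_0) = (0, 1). a_0 = floor(sqrt(1301)) = 36, since 36^2 = 1296 <= 1301 < 1369 = 37^2.
Iterate m_{i+1} = d_i*a_i - m_i, d_{i+1} = (1301 - m_{i+1}^2)/d_i, a_{i+1} = floor((a_0 + m_{i+1})/d_{i+1}):
  m_1 = 1*36 - 0 = 36, d_1 = (1301 - 36^2)/1 = 5/1 = 5, a_1 = floor((36 + 36)/5) = 14.
  m_2 = 5*14 - 36 = 34, d_2 = (1301 - 34^2)/5 = 145/5 = 29, a_2 = floor((36 + 34)/29) = 2.
  m_3 = 29*2 - 34 = 24, d_3 = (1301 - 24^2)/29 = 725/29 = 25, a_3 = floor((36 + 24)/25) = 2.
  m_4 = 25*2 - 24 = 26, d_4 = (1301 - 26^2)/25 = 625/25 = 25, a_4 = floor((36 + 26)/25) = 2.
  m_5 = 25*2 - 26 = 24, d_5 = (1301 - 24^2)/25 = 725/25 = 29, a_5 = floor((36 + 24)/29) = 2.
  m_6 = 29*2 - 24 = 34, d_6 = (1301 - 34^2)/29 = 145/29 = 5, a_6 = floor((36 + 34)/5) = 14.
  m_7 = 5*14 - 34 = 36, d_7 = (1301 - 36^2)/5 = 5/5 = 1, a_7 = floor((36 + 36)/1) = 72.
  m_8 = 1*72 - 36 = 36, d_8 = (1301 - 36^2)/1 = 5/1 = 5: (m_8, d_8) = (m_1, d_1) = (36, 5), so from here the quotients repeat a_1, ..., a_7; the period length is 7.
Hence the expansion of sqrt(1301) is a_0 = 36 followed by the repeating block 14, 2, 2, 2, 2, 14, 72 (period 7).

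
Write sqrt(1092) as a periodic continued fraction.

Write x_i = (sqrt(1092) + m_i)/d_i with (m_0, d_0) = (0, 1). a_0 = floor(sqrt(1092)) = 33, since 33^2 = 1089 <= 1092 < 1156 = 34^2.
Iterate m_{i+1} = d_i*a_i - m_i, d_{i+1} = (1092 - m_{i+1}^2)/d_i, a_{i+1} = floor((a_0 + m_{i+1})/d_{i+1}):
  m_1 = 1*33 - 0 = 33, d_1 = (1092 - 33^2)/1 = 3/1 = 3, a_1 = floor((33 + 33)/3) = 22.
  m_2 = 3*22 - 33 = 33, d_2 = (1092 - 33^2)/3 = 3/3 = 1, a_2 = floor((33 + 33)/1) = 66.
  m_3 = 1*66 - 33 = 33, d_3 = (1092 - 33^2)/1 = 3/1 = 3: (m_3, d_3) = (m_1, d_1) = (33, 3), so from here the quotients repeat a_1, a_2; the period length is 2.
Hence the expansion of sqrt(1092) is a_0 = 33 followed by the repeating block 22, 66 (period 2).

[33; (22, 66)]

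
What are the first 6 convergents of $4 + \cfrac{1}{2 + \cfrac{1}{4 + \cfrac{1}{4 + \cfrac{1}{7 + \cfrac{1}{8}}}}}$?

4/1, 9/2, 40/9, 169/38, 1223/275, 9953/2238

Using the convergent recurrence p_i = a_i*p_{i-1} + p_{i-2}, q_i = a_i*q_{i-1} + q_{i-2} with p_{-2}=0, p_{-1}=1, q_{-2}=1, q_{-1}=0:
  i=0: a_0=4, p_0 = 4*1 + 0 = 4, q_0 = 4*0 + 1 = 1.
  i=1: a_1=2, p_1 = 2*4 + 1 = 9, q_1 = 2*1 + 0 = 2.
  i=2: a_2=4, p_2 = 4*9 + 4 = 40, q_2 = 4*2 + 1 = 9.
  i=3: a_3=4, p_3 = 4*40 + 9 = 169, q_3 = 4*9 + 2 = 38.
  i=4: a_4=7, p_4 = 7*169 + 40 = 1223, q_4 = 7*38 + 9 = 275.
  i=5: a_5=8, p_5 = 8*1223 + 169 = 9953, q_5 = 8*275 + 38 = 2238.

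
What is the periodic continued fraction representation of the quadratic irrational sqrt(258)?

Write x_i = (sqrt(258) + m_i)/d_i with (m_0, d_0) = (0, 1). a_0 = floor(sqrt(258)) = 16, since 16^2 = 256 <= 258 < 289 = 17^2.
Iterate m_{i+1} = d_i*a_i - m_i, d_{i+1} = (258 - m_{i+1}^2)/d_i, a_{i+1} = floor((a_0 + m_{i+1})/d_{i+1}):
  m_1 = 1*16 - 0 = 16, d_1 = (258 - 16^2)/1 = 2/1 = 2, a_1 = floor((16 + 16)/2) = 16.
  m_2 = 2*16 - 16 = 16, d_2 = (258 - 16^2)/2 = 2/2 = 1, a_2 = floor((16 + 16)/1) = 32.
  m_3 = 1*32 - 16 = 16, d_3 = (258 - 16^2)/1 = 2/1 = 2: (m_3, d_3) = (m_1, d_1) = (16, 2), so from here the quotients repeat a_1, a_2; the period length is 2.
Hence the expansion of sqrt(258) is a_0 = 16 followed by the repeating block 16, 32 (period 2).

[16; (16, 32)]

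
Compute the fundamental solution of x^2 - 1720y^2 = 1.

First expand sqrt(1720) as a continued fraction. With x_i = (sqrt(1720) + m_i)/d_i and (m_0, d_0) = (0, 1): a_0 = floor(sqrt(1720)) = 41, since 41^2 = 1681 <= 1720 < 1764 = 42^2.
Iterate m_{i+1} = d_i*a_i - m_i, d_{i+1} = (1720 - m_{i+1}^2)/d_i, a_{i+1} = floor((a_0 + m_{i+1})/d_{i+1}):
  m_1 = 1*41 - 0 = 41, d_1 = (1720 - 41^2)/1 = 39/1 = 39, a_1 = floor((41 + 41)/39) = 2.
  m_2 = 39*2 - 41 = 37, d_2 = (1720 - 37^2)/39 = 351/39 = 9, a_2 = floor((41 + 37)/9) = 8.
  m_3 = 9*8 - 37 = 35, d_3 = (1720 - 35^2)/9 = 495/9 = 55, a_3 = floor((41 + 35)/55) = 1.
  m_4 = 55*1 - 35 = 20, d_4 = (1720 - 20^2)/55 = 1320/55 = 24, a_4 = floor((41 + 20)/24) = 2.
  m_5 = 24*2 - 20 = 28, d_5 = (1720 - 28^2)/24 = 936/24 = 39, a_5 = floor((41 + 28)/39) = 1.
  m_6 = 39*1 - 28 = 11, d_6 = (1720 - 11^2)/39 = 1599/39 = 41, a_6 = floor((41 + 11)/41) = 1.
  m_7 = 41*1 - 11 = 30, d_7 = (1720 - 30^2)/41 = 820/41 = 20, a_7 = floor((41 + 30)/20) = 3.
  m_8 = 20*3 - 30 = 30, d_8 = (1720 - 30^2)/20 = 820/20 = 41, a_8 = floor((41 + 30)/41) = 1.
  m_9 = 41*1 - 30 = 11, d_9 = (1720 - 11^2)/41 = 1599/41 = 39, a_9 = floor((41 + 11)/39) = 1.
  m_10 = 39*1 - 11 = 28, d_10 = (1720 - 28^2)/39 = 936/39 = 24, a_10 = floor((41 + 28)/24) = 2.
  m_11 = 24*2 - 28 = 20, d_11 = (1720 - 20^2)/24 = 1320/24 = 55, a_11 = floor((41 + 20)/55) = 1.
  m_12 = 55*1 - 20 = 35, d_12 = (1720 - 35^2)/55 = 495/55 = 9, a_12 = floor((41 + 35)/9) = 8.
  m_13 = 9*8 - 35 = 37, d_13 = (1720 - 37^2)/9 = 351/9 = 39, a_13 = floor((41 + 37)/39) = 2.
  m_14 = 39*2 - 37 = 41, d_14 = (1720 - 41^2)/39 = 39/39 = 1, a_14 = floor((41 + 41)/1) = 82.
  m_15 = 1*82 - 41 = 41, d_15 = (1720 - 41^2)/1 = 39/1 = 39: (m_15, d_15) = (m_1, d_1) = (41, 39), so from here the quotients repeat a_1, ..., a_14; the period length is 14.
So sqrt(1720) = [41; (2, 8, 1, 2, 1, 1, 3, 1, 1, 2, 1, 8, 2, 82)] with period length k = 14.
k is even, so the fundamental solution of x^2 - 1720y^2 = 1 is (p_{k-1}, q_{k-1}) = (p_13, q_13); compute convergents through index 13.
Convergents (p_i = a_i*p_{i-1} + p_{i-2}, q_i = a_i*q_{i-1} + q_{i-2} with p_{-2}=0, p_{-1}=1, q_{-2}=1, q_{-1}=0):
  i=0: a_0=41, p_0 = 41*1 + 0 = 41, q_0 = 41*0 + 1 = 1.
  i=1: a_1=2, p_1 = 2*41 + 1 = 83, q_1 = 2*1 + 0 = 2.
  i=2: a_2=8, p_2 = 8*83 + 41 = 705, q_2 = 8*2 + 1 = 17.
  i=3: a_3=1, p_3 = 1*705 + 83 = 788, q_3 = 1*17 + 2 = 19.
  i=4: a_4=2, p_4 = 2*788 + 705 = 2281, q_4 = 2*19 + 17 = 55.
  i=5: a_5=1, p_5 = 1*2281 + 788 = 3069, q_5 = 1*55 + 19 = 74.
  i=6: a_6=1, p_6 = 1*3069 + 2281 = 5350, q_6 = 1*74 + 55 = 129.
  i=7: a_7=3, p_7 = 3*5350 + 3069 = 19119, q_7 = 3*129 + 74 = 461.
  i=8: a_8=1, p_8 = 1*19119 + 5350 = 24469, q_8 = 1*461 + 129 = 590.
  i=9: a_9=1, p_9 = 1*24469 + 19119 = 43588, q_9 = 1*590 + 461 = 1051.
  i=10: a_10=2, p_10 = 2*43588 + 24469 = 111645, q_10 = 2*1051 + 590 = 2692.
  i=11: a_11=1, p_11 = 1*111645 + 43588 = 155233, q_11 = 1*2692 + 1051 = 3743.
  i=12: a_12=8, p_12 = 8*155233 + 111645 = 1353509, q_12 = 8*3743 + 2692 = 32636.
  i=13: a_13=2, p_13 = 2*1353509 + 155233 = 2862251, q_13 = 2*32636 + 3743 = 69015.
Check: 2862251^2 - 1720*69015^2 = 8192480787001 - 8192480787000 = 1, so (x, y) = (2862251, 69015) solves the equation, and by the theorem it is the least positive solution.

(x, y) = (2862251, 69015)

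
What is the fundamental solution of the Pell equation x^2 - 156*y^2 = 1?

(x, y) = (25, 2)

First expand sqrt(156) as a continued fraction. With x_i = (sqrt(156) + m_i)/d_i and (m_0, d_0) = (0, 1): a_0 = floor(sqrt(156)) = 12, since 12^2 = 144 <= 156 < 169 = 13^2.
Iterate m_{i+1} = d_i*a_i - m_i, d_{i+1} = (156 - m_{i+1}^2)/d_i, a_{i+1} = floor((a_0 + m_{i+1})/d_{i+1}):
  m_1 = 1*12 - 0 = 12, d_1 = (156 - 12^2)/1 = 12/1 = 12, a_1 = floor((12 + 12)/12) = 2.
  m_2 = 12*2 - 12 = 12, d_2 = (156 - 12^2)/12 = 12/12 = 1, a_2 = floor((12 + 12)/1) = 24.
  m_3 = 1*24 - 12 = 12, d_3 = (156 - 12^2)/1 = 12/1 = 12: (m_3, d_3) = (m_1, d_1) = (12, 12), so from here the quotients repeat a_1, a_2; the period length is 2.
So sqrt(156) = [12; (2, 24)] with period length k = 2.
k is even, so the fundamental solution of x^2 - 156y^2 = 1 is (p_{k-1}, q_{k-1}) = (p_1, q_1); compute convergents through index 1.
Convergents (p_i = a_i*p_{i-1} + p_{i-2}, q_i = a_i*q_{i-1} + q_{i-2} with p_{-2}=0, p_{-1}=1, q_{-2}=1, q_{-1}=0):
  i=0: a_0=12, p_0 = 12*1 + 0 = 12, q_0 = 12*0 + 1 = 1.
  i=1: a_1=2, p_1 = 2*12 + 1 = 25, q_1 = 2*1 + 0 = 2.
Check: 25^2 - 156*2^2 = 625 - 624 = 1, so (x, y) = (25, 2) solves the equation, and by the theorem it is the least positive solution.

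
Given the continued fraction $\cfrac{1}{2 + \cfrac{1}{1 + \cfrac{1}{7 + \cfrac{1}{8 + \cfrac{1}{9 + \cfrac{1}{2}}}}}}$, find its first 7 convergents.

0/1, 1/2, 1/3, 8/23, 65/187, 593/1706, 1251/3599

Using the convergent recurrence p_i = a_i*p_{i-1} + p_{i-2}, q_i = a_i*q_{i-1} + q_{i-2} with p_{-2}=0, p_{-1}=1, q_{-2}=1, q_{-1}=0:
  i=0: a_0=0, p_0 = 0*1 + 0 = 0, q_0 = 0*0 + 1 = 1.
  i=1: a_1=2, p_1 = 2*0 + 1 = 1, q_1 = 2*1 + 0 = 2.
  i=2: a_2=1, p_2 = 1*1 + 0 = 1, q_2 = 1*2 + 1 = 3.
  i=3: a_3=7, p_3 = 7*1 + 1 = 8, q_3 = 7*3 + 2 = 23.
  i=4: a_4=8, p_4 = 8*8 + 1 = 65, q_4 = 8*23 + 3 = 187.
  i=5: a_5=9, p_5 = 9*65 + 8 = 593, q_5 = 9*187 + 23 = 1706.
  i=6: a_6=2, p_6 = 2*593 + 65 = 1251, q_6 = 2*1706 + 187 = 3599.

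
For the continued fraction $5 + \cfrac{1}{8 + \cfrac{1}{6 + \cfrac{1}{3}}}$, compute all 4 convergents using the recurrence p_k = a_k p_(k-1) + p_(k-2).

Using the convergent recurrence p_i = a_i*p_{i-1} + p_{i-2}, q_i = a_i*q_{i-1} + q_{i-2} with p_{-2}=0, p_{-1}=1, q_{-2}=1, q_{-1}=0:
  i=0: a_0=5, p_0 = 5*1 + 0 = 5, q_0 = 5*0 + 1 = 1.
  i=1: a_1=8, p_1 = 8*5 + 1 = 41, q_1 = 8*1 + 0 = 8.
  i=2: a_2=6, p_2 = 6*41 + 5 = 251, q_2 = 6*8 + 1 = 49.
  i=3: a_3=3, p_3 = 3*251 + 41 = 794, q_3 = 3*49 + 8 = 155.

5/1, 41/8, 251/49, 794/155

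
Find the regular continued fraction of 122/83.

[1; 2, 7, 1, 4]

Run the Euclidean algorithm on 122 and 83; the successive quotients are the partial quotients a_0, a_1, ... (each step inverts the fractional part left over by the previous one):
  122 = 1*83 + 39, so a_0 = 1.
  83 = 2*39 + 5, so a_1 = 2.
  39 = 7*5 + 4, so a_2 = 7.
  5 = 1*4 + 1, so a_3 = 1.
  4 = 4*1 + 0, so a_4 = 4.
The remainder reaches 0 after 5 divisions, so the expansion has 5 partial quotients, read off in order.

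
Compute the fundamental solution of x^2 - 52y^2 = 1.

First expand sqrt(52) as a continued fraction. With x_i = (sqrt(52) + m_i)/d_i and (m_0, d_0) = (0, 1): a_0 = floor(sqrt(52)) = 7, since 7^2 = 49 <= 52 < 64 = 8^2.
Iterate m_{i+1} = d_i*a_i - m_i, d_{i+1} = (52 - m_{i+1}^2)/d_i, a_{i+1} = floor((a_0 + m_{i+1})/d_{i+1}):
  m_1 = 1*7 - 0 = 7, d_1 = (52 - 7^2)/1 = 3/1 = 3, a_1 = floor((7 + 7)/3) = 4.
  m_2 = 3*4 - 7 = 5, d_2 = (52 - 5^2)/3 = 27/3 = 9, a_2 = floor((7 + 5)/9) = 1.
  m_3 = 9*1 - 5 = 4, d_3 = (52 - 4^2)/9 = 36/9 = 4, a_3 = floor((7 + 4)/4) = 2.
  m_4 = 4*2 - 4 = 4, d_4 = (52 - 4^2)/4 = 36/4 = 9, a_4 = floor((7 + 4)/9) = 1.
  m_5 = 9*1 - 4 = 5, d_5 = (52 - 5^2)/9 = 27/9 = 3, a_5 = floor((7 + 5)/3) = 4.
  m_6 = 3*4 - 5 = 7, d_6 = (52 - 7^2)/3 = 3/3 = 1, a_6 = floor((7 + 7)/1) = 14.
  m_7 = 1*14 - 7 = 7, d_7 = (52 - 7^2)/1 = 3/1 = 3: (m_7, d_7) = (m_1, d_1) = (7, 3), so from here the quotients repeat a_1, ..., a_6; the period length is 6.
So sqrt(52) = [7; (4, 1, 2, 1, 4, 14)] with period length k = 6.
k is even, so the fundamental solution of x^2 - 52y^2 = 1 is (p_{k-1}, q_{k-1}) = (p_5, q_5); compute convergents through index 5.
Convergents (p_i = a_i*p_{i-1} + p_{i-2}, q_i = a_i*q_{i-1} + q_{i-2} with p_{-2}=0, p_{-1}=1, q_{-2}=1, q_{-1}=0):
  i=0: a_0=7, p_0 = 7*1 + 0 = 7, q_0 = 7*0 + 1 = 1.
  i=1: a_1=4, p_1 = 4*7 + 1 = 29, q_1 = 4*1 + 0 = 4.
  i=2: a_2=1, p_2 = 1*29 + 7 = 36, q_2 = 1*4 + 1 = 5.
  i=3: a_3=2, p_3 = 2*36 + 29 = 101, q_3 = 2*5 + 4 = 14.
  i=4: a_4=1, p_4 = 1*101 + 36 = 137, q_4 = 1*14 + 5 = 19.
  i=5: a_5=4, p_5 = 4*137 + 101 = 649, q_5 = 4*19 + 14 = 90.
Check: 649^2 - 52*90^2 = 421201 - 421200 = 1, so (x, y) = (649, 90) solves the equation, and by the theorem it is the least positive solution.

(x, y) = (649, 90)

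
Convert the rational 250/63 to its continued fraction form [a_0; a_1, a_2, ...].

[3; 1, 30, 2]

Run the Euclidean algorithm on 250 and 63; the successive quotients are the partial quotients a_0, a_1, ... (each step inverts the fractional part left over by the previous one):
  250 = 3*63 + 61, so a_0 = 3.
  63 = 1*61 + 2, so a_1 = 1.
  61 = 30*2 + 1, so a_2 = 30.
  2 = 2*1 + 0, so a_3 = 2.
The remainder reaches 0 after 4 divisions, so the expansion has 4 partial quotients, read off in order.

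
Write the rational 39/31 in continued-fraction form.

Run the Euclidean algorithm on 39 and 31; the successive quotients are the partial quotients a_0, a_1, ... (each step inverts the fractional part left over by the previous one):
  39 = 1*31 + 8, so a_0 = 1.
  31 = 3*8 + 7, so a_1 = 3.
  8 = 1*7 + 1, so a_2 = 1.
  7 = 7*1 + 0, so a_3 = 7.
The remainder reaches 0 after 4 divisions, so the expansion has 4 partial quotients, read off in order.

[1; 3, 1, 7]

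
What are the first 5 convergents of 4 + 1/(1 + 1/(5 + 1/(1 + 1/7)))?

4/1, 5/1, 29/6, 34/7, 267/55

Using the convergent recurrence p_i = a_i*p_{i-1} + p_{i-2}, q_i = a_i*q_{i-1} + q_{i-2} with p_{-2}=0, p_{-1}=1, q_{-2}=1, q_{-1}=0:
  i=0: a_0=4, p_0 = 4*1 + 0 = 4, q_0 = 4*0 + 1 = 1.
  i=1: a_1=1, p_1 = 1*4 + 1 = 5, q_1 = 1*1 + 0 = 1.
  i=2: a_2=5, p_2 = 5*5 + 4 = 29, q_2 = 5*1 + 1 = 6.
  i=3: a_3=1, p_3 = 1*29 + 5 = 34, q_3 = 1*6 + 1 = 7.
  i=4: a_4=7, p_4 = 7*34 + 29 = 267, q_4 = 7*7 + 6 = 55.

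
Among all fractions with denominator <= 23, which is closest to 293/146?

Expand x = 293/146 as a continued fraction with the Euclidean algorithm:
  293 = 2*146 + 1, so a_0 = 2.
  146 = 146*1 + 0, so a_1 = 146.
so x = [2; 146].
Convergents (p_i = a_i*p_{i-1} + p_{i-2}, q_i = a_i*q_{i-1} + q_{i-2} with p_{-2}=0, p_{-1}=1, q_{-2}=1, q_{-1}=0), until the denominator exceeds 23:
  i=0: a_0=2, p_0 = 2*1 + 0 = 2, q_0 = 2*0 + 1 = 1.
  i=1: a_1=146, p_1 = 146*2 + 1 = 293, q_1 = 146*1 + 0 = 146.
q_1 = 146 > 23, so the last convergent with denominator <= 23 is p_0/q_0 = 2/1.
The closest fraction with denominator <= 23 is either p_0/q_0 or the intermediate fraction (k*p_0 + p_{-1})/(k*q_0 + q_{-1}) with the largest k >= 1 whose denominator stays <= 23; these approach x as k grows, and every other convergent or intermediate fraction in range is farther away.
Largest k: floor((23 - q_{-1})/q_0) = floor((23 - 0)/1) = 23 (using the seeds p_{-1} = 1, q_{-1} = 0).
That gives (23*2 + 1)/(23*1 + 0) = 47/23.
Compare the errors: |x - 2/1| = |293*1 - 2*146|/(146*1) = 1/146, and |x - 47/23| = |293*23 - 47*146|/(146*23) = 123/3358.
Cross-multiplying, 1*3358 = 3358 < 17958 = 123*146, so 1/146 is smaller: the convergent 2/1 is closer to x than 47/23.

2/1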